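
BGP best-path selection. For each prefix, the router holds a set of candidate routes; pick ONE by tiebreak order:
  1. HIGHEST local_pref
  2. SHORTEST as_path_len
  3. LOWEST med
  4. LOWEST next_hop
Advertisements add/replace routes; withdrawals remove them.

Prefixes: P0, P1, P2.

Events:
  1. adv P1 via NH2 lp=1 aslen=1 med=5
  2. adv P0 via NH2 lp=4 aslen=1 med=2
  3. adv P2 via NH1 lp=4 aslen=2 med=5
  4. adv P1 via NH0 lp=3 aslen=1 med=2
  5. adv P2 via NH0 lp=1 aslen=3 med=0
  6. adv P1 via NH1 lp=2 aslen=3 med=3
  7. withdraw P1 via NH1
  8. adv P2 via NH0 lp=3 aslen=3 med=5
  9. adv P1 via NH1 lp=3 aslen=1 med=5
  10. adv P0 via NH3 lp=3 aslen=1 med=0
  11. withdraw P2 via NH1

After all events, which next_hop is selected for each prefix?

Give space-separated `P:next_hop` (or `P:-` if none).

Op 1: best P0=- P1=NH2 P2=-
Op 2: best P0=NH2 P1=NH2 P2=-
Op 3: best P0=NH2 P1=NH2 P2=NH1
Op 4: best P0=NH2 P1=NH0 P2=NH1
Op 5: best P0=NH2 P1=NH0 P2=NH1
Op 6: best P0=NH2 P1=NH0 P2=NH1
Op 7: best P0=NH2 P1=NH0 P2=NH1
Op 8: best P0=NH2 P1=NH0 P2=NH1
Op 9: best P0=NH2 P1=NH0 P2=NH1
Op 10: best P0=NH2 P1=NH0 P2=NH1
Op 11: best P0=NH2 P1=NH0 P2=NH0

Answer: P0:NH2 P1:NH0 P2:NH0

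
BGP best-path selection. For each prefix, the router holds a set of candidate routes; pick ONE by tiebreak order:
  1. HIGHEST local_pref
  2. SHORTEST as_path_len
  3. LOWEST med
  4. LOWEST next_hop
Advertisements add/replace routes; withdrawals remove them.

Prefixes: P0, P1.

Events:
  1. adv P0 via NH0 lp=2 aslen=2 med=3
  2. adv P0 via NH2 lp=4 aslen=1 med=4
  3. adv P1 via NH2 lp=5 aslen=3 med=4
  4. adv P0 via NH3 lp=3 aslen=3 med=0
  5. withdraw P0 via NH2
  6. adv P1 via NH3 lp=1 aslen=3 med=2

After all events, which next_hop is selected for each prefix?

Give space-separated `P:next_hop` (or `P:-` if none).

Op 1: best P0=NH0 P1=-
Op 2: best P0=NH2 P1=-
Op 3: best P0=NH2 P1=NH2
Op 4: best P0=NH2 P1=NH2
Op 5: best P0=NH3 P1=NH2
Op 6: best P0=NH3 P1=NH2

Answer: P0:NH3 P1:NH2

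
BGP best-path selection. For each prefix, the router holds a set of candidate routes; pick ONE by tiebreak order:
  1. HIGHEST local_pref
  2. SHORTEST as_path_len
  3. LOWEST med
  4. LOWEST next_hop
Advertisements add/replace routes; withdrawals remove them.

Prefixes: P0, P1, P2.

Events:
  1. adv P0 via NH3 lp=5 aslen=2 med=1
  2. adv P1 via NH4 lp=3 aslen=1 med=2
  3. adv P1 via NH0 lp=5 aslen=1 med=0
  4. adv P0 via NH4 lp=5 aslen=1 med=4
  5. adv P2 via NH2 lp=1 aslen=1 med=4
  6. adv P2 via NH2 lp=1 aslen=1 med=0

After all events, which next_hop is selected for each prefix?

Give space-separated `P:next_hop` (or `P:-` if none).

Answer: P0:NH4 P1:NH0 P2:NH2

Derivation:
Op 1: best P0=NH3 P1=- P2=-
Op 2: best P0=NH3 P1=NH4 P2=-
Op 3: best P0=NH3 P1=NH0 P2=-
Op 4: best P0=NH4 P1=NH0 P2=-
Op 5: best P0=NH4 P1=NH0 P2=NH2
Op 6: best P0=NH4 P1=NH0 P2=NH2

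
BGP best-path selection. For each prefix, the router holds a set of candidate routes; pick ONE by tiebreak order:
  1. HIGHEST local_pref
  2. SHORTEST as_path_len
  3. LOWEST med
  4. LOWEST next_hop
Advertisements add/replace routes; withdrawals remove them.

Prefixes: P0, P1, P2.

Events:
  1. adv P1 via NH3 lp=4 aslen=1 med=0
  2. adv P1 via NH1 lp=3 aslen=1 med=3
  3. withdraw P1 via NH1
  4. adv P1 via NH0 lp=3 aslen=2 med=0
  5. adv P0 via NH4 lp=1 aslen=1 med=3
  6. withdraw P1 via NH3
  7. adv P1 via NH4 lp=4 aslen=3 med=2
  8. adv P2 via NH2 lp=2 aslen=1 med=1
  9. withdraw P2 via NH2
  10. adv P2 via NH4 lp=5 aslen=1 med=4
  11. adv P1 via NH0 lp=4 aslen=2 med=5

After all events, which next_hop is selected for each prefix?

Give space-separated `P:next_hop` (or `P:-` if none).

Op 1: best P0=- P1=NH3 P2=-
Op 2: best P0=- P1=NH3 P2=-
Op 3: best P0=- P1=NH3 P2=-
Op 4: best P0=- P1=NH3 P2=-
Op 5: best P0=NH4 P1=NH3 P2=-
Op 6: best P0=NH4 P1=NH0 P2=-
Op 7: best P0=NH4 P1=NH4 P2=-
Op 8: best P0=NH4 P1=NH4 P2=NH2
Op 9: best P0=NH4 P1=NH4 P2=-
Op 10: best P0=NH4 P1=NH4 P2=NH4
Op 11: best P0=NH4 P1=NH0 P2=NH4

Answer: P0:NH4 P1:NH0 P2:NH4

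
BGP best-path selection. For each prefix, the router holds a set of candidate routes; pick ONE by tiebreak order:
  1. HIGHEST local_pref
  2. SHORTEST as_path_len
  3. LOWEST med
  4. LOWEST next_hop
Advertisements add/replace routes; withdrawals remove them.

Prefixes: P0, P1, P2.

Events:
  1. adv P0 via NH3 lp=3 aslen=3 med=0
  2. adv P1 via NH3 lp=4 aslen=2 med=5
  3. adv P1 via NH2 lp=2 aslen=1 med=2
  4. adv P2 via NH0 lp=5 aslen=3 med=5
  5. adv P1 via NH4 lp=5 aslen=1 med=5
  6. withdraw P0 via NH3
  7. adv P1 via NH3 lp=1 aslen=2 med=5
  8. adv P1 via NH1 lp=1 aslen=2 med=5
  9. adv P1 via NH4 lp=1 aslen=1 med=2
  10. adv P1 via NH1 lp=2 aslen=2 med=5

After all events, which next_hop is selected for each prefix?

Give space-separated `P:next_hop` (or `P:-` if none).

Answer: P0:- P1:NH2 P2:NH0

Derivation:
Op 1: best P0=NH3 P1=- P2=-
Op 2: best P0=NH3 P1=NH3 P2=-
Op 3: best P0=NH3 P1=NH3 P2=-
Op 4: best P0=NH3 P1=NH3 P2=NH0
Op 5: best P0=NH3 P1=NH4 P2=NH0
Op 6: best P0=- P1=NH4 P2=NH0
Op 7: best P0=- P1=NH4 P2=NH0
Op 8: best P0=- P1=NH4 P2=NH0
Op 9: best P0=- P1=NH2 P2=NH0
Op 10: best P0=- P1=NH2 P2=NH0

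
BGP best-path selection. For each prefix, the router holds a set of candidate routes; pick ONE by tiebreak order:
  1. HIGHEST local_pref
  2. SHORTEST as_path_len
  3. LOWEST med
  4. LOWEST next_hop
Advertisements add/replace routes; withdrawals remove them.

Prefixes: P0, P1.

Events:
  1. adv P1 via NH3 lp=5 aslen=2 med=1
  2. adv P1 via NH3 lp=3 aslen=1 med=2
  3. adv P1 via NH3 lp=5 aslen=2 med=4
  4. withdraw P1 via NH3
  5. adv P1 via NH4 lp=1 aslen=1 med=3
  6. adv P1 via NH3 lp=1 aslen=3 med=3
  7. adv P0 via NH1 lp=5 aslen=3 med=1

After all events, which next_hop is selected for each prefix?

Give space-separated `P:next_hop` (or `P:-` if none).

Op 1: best P0=- P1=NH3
Op 2: best P0=- P1=NH3
Op 3: best P0=- P1=NH3
Op 4: best P0=- P1=-
Op 5: best P0=- P1=NH4
Op 6: best P0=- P1=NH4
Op 7: best P0=NH1 P1=NH4

Answer: P0:NH1 P1:NH4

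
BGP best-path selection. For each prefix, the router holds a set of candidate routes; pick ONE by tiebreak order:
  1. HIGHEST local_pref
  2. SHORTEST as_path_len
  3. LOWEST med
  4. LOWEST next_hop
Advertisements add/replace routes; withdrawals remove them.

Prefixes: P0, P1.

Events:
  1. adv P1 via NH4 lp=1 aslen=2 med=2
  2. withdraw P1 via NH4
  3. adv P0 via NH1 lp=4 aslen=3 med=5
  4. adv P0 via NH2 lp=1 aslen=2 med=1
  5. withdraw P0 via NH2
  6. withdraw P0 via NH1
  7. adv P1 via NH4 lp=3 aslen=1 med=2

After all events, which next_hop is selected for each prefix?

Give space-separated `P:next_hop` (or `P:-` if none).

Answer: P0:- P1:NH4

Derivation:
Op 1: best P0=- P1=NH4
Op 2: best P0=- P1=-
Op 3: best P0=NH1 P1=-
Op 4: best P0=NH1 P1=-
Op 5: best P0=NH1 P1=-
Op 6: best P0=- P1=-
Op 7: best P0=- P1=NH4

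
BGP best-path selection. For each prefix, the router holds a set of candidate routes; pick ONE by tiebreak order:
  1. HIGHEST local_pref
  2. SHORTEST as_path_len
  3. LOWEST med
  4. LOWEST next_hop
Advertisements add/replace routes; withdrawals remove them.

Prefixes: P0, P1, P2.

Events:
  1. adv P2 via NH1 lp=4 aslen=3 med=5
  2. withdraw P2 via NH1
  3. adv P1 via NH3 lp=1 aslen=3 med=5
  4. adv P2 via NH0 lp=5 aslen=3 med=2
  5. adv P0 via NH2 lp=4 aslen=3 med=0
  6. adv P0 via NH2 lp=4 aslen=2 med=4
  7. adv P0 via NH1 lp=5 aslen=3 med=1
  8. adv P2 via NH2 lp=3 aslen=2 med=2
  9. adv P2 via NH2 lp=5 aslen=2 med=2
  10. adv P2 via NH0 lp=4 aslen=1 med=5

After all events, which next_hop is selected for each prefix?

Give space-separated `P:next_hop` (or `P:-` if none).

Op 1: best P0=- P1=- P2=NH1
Op 2: best P0=- P1=- P2=-
Op 3: best P0=- P1=NH3 P2=-
Op 4: best P0=- P1=NH3 P2=NH0
Op 5: best P0=NH2 P1=NH3 P2=NH0
Op 6: best P0=NH2 P1=NH3 P2=NH0
Op 7: best P0=NH1 P1=NH3 P2=NH0
Op 8: best P0=NH1 P1=NH3 P2=NH0
Op 9: best P0=NH1 P1=NH3 P2=NH2
Op 10: best P0=NH1 P1=NH3 P2=NH2

Answer: P0:NH1 P1:NH3 P2:NH2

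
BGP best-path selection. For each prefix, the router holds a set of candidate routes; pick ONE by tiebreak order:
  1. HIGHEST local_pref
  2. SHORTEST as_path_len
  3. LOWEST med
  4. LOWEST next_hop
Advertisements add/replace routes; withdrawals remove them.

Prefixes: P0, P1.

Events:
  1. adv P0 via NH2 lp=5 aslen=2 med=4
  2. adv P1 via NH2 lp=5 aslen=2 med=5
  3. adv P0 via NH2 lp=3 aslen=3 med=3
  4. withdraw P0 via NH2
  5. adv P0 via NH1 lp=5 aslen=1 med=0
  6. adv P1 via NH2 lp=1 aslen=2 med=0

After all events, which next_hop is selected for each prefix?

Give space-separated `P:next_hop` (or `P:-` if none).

Answer: P0:NH1 P1:NH2

Derivation:
Op 1: best P0=NH2 P1=-
Op 2: best P0=NH2 P1=NH2
Op 3: best P0=NH2 P1=NH2
Op 4: best P0=- P1=NH2
Op 5: best P0=NH1 P1=NH2
Op 6: best P0=NH1 P1=NH2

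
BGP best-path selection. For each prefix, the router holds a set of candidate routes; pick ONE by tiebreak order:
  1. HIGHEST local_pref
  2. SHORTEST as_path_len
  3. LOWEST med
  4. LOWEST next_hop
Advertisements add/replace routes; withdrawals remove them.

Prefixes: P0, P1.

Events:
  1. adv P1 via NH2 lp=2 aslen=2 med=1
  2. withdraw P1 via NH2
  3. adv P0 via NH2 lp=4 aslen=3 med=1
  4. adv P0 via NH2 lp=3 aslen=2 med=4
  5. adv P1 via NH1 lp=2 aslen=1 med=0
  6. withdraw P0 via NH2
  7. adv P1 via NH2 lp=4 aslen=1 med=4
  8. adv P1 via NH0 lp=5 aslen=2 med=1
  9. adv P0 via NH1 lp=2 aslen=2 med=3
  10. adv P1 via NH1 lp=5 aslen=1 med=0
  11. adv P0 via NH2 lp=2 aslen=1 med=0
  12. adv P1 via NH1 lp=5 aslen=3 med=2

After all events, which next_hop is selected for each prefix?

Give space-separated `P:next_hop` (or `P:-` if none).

Answer: P0:NH2 P1:NH0

Derivation:
Op 1: best P0=- P1=NH2
Op 2: best P0=- P1=-
Op 3: best P0=NH2 P1=-
Op 4: best P0=NH2 P1=-
Op 5: best P0=NH2 P1=NH1
Op 6: best P0=- P1=NH1
Op 7: best P0=- P1=NH2
Op 8: best P0=- P1=NH0
Op 9: best P0=NH1 P1=NH0
Op 10: best P0=NH1 P1=NH1
Op 11: best P0=NH2 P1=NH1
Op 12: best P0=NH2 P1=NH0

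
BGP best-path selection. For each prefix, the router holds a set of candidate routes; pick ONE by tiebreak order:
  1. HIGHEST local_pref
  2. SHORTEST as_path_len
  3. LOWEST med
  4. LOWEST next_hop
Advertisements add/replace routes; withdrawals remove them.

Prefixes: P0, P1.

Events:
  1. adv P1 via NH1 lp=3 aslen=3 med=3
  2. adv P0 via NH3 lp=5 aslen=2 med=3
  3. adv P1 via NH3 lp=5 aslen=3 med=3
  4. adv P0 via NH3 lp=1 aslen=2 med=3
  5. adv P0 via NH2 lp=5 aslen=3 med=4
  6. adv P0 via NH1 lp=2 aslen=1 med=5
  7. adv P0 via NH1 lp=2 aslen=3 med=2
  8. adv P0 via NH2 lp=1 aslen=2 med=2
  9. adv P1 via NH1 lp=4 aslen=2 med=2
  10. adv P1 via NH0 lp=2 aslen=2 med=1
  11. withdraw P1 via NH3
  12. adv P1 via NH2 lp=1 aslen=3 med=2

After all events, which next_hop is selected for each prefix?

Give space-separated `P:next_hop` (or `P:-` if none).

Op 1: best P0=- P1=NH1
Op 2: best P0=NH3 P1=NH1
Op 3: best P0=NH3 P1=NH3
Op 4: best P0=NH3 P1=NH3
Op 5: best P0=NH2 P1=NH3
Op 6: best P0=NH2 P1=NH3
Op 7: best P0=NH2 P1=NH3
Op 8: best P0=NH1 P1=NH3
Op 9: best P0=NH1 P1=NH3
Op 10: best P0=NH1 P1=NH3
Op 11: best P0=NH1 P1=NH1
Op 12: best P0=NH1 P1=NH1

Answer: P0:NH1 P1:NH1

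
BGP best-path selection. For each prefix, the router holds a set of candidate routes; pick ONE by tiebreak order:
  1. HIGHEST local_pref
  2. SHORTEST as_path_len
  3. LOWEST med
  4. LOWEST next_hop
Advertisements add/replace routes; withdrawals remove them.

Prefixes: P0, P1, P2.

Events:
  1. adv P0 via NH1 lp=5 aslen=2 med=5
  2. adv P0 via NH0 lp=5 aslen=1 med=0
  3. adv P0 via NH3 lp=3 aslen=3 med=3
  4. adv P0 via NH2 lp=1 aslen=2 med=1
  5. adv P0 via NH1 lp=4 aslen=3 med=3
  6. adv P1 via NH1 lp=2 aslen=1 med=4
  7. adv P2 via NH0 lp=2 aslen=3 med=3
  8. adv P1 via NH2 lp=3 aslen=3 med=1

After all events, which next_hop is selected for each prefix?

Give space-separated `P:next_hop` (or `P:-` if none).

Op 1: best P0=NH1 P1=- P2=-
Op 2: best P0=NH0 P1=- P2=-
Op 3: best P0=NH0 P1=- P2=-
Op 4: best P0=NH0 P1=- P2=-
Op 5: best P0=NH0 P1=- P2=-
Op 6: best P0=NH0 P1=NH1 P2=-
Op 7: best P0=NH0 P1=NH1 P2=NH0
Op 8: best P0=NH0 P1=NH2 P2=NH0

Answer: P0:NH0 P1:NH2 P2:NH0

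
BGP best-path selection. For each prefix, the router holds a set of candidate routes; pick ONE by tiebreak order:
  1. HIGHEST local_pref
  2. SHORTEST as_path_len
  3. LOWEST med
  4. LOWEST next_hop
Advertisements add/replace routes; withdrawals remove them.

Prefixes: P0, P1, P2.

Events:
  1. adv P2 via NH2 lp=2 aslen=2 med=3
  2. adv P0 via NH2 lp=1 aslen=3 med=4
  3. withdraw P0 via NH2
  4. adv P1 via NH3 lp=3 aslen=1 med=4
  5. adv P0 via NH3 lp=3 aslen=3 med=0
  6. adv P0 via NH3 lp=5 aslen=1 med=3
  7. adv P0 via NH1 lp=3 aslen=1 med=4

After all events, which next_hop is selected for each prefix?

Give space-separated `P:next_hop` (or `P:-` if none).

Answer: P0:NH3 P1:NH3 P2:NH2

Derivation:
Op 1: best P0=- P1=- P2=NH2
Op 2: best P0=NH2 P1=- P2=NH2
Op 3: best P0=- P1=- P2=NH2
Op 4: best P0=- P1=NH3 P2=NH2
Op 5: best P0=NH3 P1=NH3 P2=NH2
Op 6: best P0=NH3 P1=NH3 P2=NH2
Op 7: best P0=NH3 P1=NH3 P2=NH2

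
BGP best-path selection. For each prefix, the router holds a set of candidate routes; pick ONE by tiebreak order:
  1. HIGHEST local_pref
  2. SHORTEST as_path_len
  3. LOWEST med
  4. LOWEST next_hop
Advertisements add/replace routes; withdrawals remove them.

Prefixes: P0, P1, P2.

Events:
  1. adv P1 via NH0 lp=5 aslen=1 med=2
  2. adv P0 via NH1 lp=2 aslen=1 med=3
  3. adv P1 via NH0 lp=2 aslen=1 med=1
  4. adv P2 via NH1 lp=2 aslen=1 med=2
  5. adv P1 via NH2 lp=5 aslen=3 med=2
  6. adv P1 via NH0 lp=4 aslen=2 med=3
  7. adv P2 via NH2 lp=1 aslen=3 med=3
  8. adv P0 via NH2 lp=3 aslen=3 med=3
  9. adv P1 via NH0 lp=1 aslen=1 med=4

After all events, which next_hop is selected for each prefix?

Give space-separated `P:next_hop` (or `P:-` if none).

Answer: P0:NH2 P1:NH2 P2:NH1

Derivation:
Op 1: best P0=- P1=NH0 P2=-
Op 2: best P0=NH1 P1=NH0 P2=-
Op 3: best P0=NH1 P1=NH0 P2=-
Op 4: best P0=NH1 P1=NH0 P2=NH1
Op 5: best P0=NH1 P1=NH2 P2=NH1
Op 6: best P0=NH1 P1=NH2 P2=NH1
Op 7: best P0=NH1 P1=NH2 P2=NH1
Op 8: best P0=NH2 P1=NH2 P2=NH1
Op 9: best P0=NH2 P1=NH2 P2=NH1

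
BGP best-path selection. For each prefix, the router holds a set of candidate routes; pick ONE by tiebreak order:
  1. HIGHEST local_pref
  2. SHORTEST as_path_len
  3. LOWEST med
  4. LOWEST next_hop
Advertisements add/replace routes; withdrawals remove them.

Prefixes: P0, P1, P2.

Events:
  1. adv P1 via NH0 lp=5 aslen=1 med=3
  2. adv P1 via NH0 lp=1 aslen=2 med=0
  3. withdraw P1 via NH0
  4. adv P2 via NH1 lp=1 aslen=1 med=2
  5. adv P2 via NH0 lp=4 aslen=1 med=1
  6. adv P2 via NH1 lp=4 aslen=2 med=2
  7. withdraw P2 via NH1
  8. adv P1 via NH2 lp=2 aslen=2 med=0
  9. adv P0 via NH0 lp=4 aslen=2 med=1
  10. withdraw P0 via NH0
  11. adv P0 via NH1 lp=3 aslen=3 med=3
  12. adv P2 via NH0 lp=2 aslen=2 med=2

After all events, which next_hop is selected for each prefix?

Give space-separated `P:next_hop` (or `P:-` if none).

Answer: P0:NH1 P1:NH2 P2:NH0

Derivation:
Op 1: best P0=- P1=NH0 P2=-
Op 2: best P0=- P1=NH0 P2=-
Op 3: best P0=- P1=- P2=-
Op 4: best P0=- P1=- P2=NH1
Op 5: best P0=- P1=- P2=NH0
Op 6: best P0=- P1=- P2=NH0
Op 7: best P0=- P1=- P2=NH0
Op 8: best P0=- P1=NH2 P2=NH0
Op 9: best P0=NH0 P1=NH2 P2=NH0
Op 10: best P0=- P1=NH2 P2=NH0
Op 11: best P0=NH1 P1=NH2 P2=NH0
Op 12: best P0=NH1 P1=NH2 P2=NH0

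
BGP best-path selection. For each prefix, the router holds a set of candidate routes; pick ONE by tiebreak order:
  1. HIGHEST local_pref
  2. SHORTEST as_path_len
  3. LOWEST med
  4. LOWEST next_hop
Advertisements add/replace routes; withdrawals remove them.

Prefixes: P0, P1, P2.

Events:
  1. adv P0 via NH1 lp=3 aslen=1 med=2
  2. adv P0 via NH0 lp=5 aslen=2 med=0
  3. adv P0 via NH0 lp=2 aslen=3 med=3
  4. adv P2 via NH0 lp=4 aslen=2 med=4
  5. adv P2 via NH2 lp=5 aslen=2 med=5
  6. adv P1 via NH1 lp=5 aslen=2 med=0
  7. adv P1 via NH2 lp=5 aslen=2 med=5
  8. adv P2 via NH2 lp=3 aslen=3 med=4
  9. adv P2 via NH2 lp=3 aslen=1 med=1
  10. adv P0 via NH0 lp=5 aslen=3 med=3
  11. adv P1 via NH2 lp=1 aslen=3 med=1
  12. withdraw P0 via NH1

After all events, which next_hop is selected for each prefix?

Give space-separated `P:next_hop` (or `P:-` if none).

Op 1: best P0=NH1 P1=- P2=-
Op 2: best P0=NH0 P1=- P2=-
Op 3: best P0=NH1 P1=- P2=-
Op 4: best P0=NH1 P1=- P2=NH0
Op 5: best P0=NH1 P1=- P2=NH2
Op 6: best P0=NH1 P1=NH1 P2=NH2
Op 7: best P0=NH1 P1=NH1 P2=NH2
Op 8: best P0=NH1 P1=NH1 P2=NH0
Op 9: best P0=NH1 P1=NH1 P2=NH0
Op 10: best P0=NH0 P1=NH1 P2=NH0
Op 11: best P0=NH0 P1=NH1 P2=NH0
Op 12: best P0=NH0 P1=NH1 P2=NH0

Answer: P0:NH0 P1:NH1 P2:NH0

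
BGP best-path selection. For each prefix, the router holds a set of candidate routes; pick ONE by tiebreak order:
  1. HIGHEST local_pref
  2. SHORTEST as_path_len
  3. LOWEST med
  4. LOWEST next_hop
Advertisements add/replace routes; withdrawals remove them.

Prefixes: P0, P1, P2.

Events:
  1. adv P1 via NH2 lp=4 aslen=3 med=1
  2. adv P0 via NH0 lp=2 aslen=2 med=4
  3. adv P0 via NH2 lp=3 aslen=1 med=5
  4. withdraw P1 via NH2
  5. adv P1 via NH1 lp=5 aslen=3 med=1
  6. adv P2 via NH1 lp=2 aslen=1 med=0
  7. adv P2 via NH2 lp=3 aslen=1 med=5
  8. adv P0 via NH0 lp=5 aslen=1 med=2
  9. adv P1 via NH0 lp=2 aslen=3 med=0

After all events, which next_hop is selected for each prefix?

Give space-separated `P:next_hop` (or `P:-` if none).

Op 1: best P0=- P1=NH2 P2=-
Op 2: best P0=NH0 P1=NH2 P2=-
Op 3: best P0=NH2 P1=NH2 P2=-
Op 4: best P0=NH2 P1=- P2=-
Op 5: best P0=NH2 P1=NH1 P2=-
Op 6: best P0=NH2 P1=NH1 P2=NH1
Op 7: best P0=NH2 P1=NH1 P2=NH2
Op 8: best P0=NH0 P1=NH1 P2=NH2
Op 9: best P0=NH0 P1=NH1 P2=NH2

Answer: P0:NH0 P1:NH1 P2:NH2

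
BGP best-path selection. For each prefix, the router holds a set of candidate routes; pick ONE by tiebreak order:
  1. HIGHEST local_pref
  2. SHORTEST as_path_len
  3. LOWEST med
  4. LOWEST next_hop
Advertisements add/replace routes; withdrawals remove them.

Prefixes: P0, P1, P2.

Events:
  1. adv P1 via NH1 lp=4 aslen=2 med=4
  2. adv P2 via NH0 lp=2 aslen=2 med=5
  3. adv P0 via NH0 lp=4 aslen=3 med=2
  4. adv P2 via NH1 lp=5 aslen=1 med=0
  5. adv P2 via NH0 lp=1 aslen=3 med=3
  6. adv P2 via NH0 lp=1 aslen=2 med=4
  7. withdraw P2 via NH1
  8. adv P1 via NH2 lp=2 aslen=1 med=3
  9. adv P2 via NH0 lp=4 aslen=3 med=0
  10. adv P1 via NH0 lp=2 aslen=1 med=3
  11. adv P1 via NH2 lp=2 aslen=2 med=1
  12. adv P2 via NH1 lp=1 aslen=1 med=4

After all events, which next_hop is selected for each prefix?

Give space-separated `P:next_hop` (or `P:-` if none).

Answer: P0:NH0 P1:NH1 P2:NH0

Derivation:
Op 1: best P0=- P1=NH1 P2=-
Op 2: best P0=- P1=NH1 P2=NH0
Op 3: best P0=NH0 P1=NH1 P2=NH0
Op 4: best P0=NH0 P1=NH1 P2=NH1
Op 5: best P0=NH0 P1=NH1 P2=NH1
Op 6: best P0=NH0 P1=NH1 P2=NH1
Op 7: best P0=NH0 P1=NH1 P2=NH0
Op 8: best P0=NH0 P1=NH1 P2=NH0
Op 9: best P0=NH0 P1=NH1 P2=NH0
Op 10: best P0=NH0 P1=NH1 P2=NH0
Op 11: best P0=NH0 P1=NH1 P2=NH0
Op 12: best P0=NH0 P1=NH1 P2=NH0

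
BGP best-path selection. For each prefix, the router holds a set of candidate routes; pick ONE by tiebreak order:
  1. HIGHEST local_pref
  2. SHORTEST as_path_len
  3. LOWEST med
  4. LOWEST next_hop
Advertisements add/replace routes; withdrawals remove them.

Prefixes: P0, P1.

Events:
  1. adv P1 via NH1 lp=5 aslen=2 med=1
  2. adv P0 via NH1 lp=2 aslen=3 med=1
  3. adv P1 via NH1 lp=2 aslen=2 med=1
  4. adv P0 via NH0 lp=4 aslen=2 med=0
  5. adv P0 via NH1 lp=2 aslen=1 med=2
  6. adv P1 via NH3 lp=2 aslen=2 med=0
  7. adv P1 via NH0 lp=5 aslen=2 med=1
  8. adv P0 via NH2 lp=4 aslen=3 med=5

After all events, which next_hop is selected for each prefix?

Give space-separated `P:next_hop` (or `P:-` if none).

Op 1: best P0=- P1=NH1
Op 2: best P0=NH1 P1=NH1
Op 3: best P0=NH1 P1=NH1
Op 4: best P0=NH0 P1=NH1
Op 5: best P0=NH0 P1=NH1
Op 6: best P0=NH0 P1=NH3
Op 7: best P0=NH0 P1=NH0
Op 8: best P0=NH0 P1=NH0

Answer: P0:NH0 P1:NH0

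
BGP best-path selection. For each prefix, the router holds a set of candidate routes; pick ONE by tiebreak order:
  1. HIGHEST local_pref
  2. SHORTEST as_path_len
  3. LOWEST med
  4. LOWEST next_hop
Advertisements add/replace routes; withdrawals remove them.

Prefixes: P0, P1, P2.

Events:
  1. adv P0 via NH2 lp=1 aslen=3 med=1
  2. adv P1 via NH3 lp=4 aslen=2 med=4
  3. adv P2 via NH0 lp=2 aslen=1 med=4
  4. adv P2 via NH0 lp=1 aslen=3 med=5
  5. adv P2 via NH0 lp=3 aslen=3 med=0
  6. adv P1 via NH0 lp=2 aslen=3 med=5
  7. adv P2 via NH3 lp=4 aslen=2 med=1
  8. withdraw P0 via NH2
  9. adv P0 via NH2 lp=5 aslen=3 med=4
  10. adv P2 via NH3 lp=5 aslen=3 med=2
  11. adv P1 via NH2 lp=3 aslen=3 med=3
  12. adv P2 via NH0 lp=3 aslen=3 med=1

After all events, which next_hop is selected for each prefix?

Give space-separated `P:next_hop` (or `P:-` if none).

Answer: P0:NH2 P1:NH3 P2:NH3

Derivation:
Op 1: best P0=NH2 P1=- P2=-
Op 2: best P0=NH2 P1=NH3 P2=-
Op 3: best P0=NH2 P1=NH3 P2=NH0
Op 4: best P0=NH2 P1=NH3 P2=NH0
Op 5: best P0=NH2 P1=NH3 P2=NH0
Op 6: best P0=NH2 P1=NH3 P2=NH0
Op 7: best P0=NH2 P1=NH3 P2=NH3
Op 8: best P0=- P1=NH3 P2=NH3
Op 9: best P0=NH2 P1=NH3 P2=NH3
Op 10: best P0=NH2 P1=NH3 P2=NH3
Op 11: best P0=NH2 P1=NH3 P2=NH3
Op 12: best P0=NH2 P1=NH3 P2=NH3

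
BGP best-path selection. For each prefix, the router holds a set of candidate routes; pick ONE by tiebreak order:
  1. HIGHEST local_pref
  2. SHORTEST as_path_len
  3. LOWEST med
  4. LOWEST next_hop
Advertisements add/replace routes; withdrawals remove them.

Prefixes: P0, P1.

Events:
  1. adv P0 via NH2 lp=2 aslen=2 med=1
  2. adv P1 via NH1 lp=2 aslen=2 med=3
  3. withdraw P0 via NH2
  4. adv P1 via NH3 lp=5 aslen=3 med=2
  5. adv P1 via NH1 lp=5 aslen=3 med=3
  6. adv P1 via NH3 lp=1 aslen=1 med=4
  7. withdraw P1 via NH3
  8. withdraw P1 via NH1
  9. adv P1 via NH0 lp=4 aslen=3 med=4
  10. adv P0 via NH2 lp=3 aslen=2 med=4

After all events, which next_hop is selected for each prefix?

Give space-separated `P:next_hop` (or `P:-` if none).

Op 1: best P0=NH2 P1=-
Op 2: best P0=NH2 P1=NH1
Op 3: best P0=- P1=NH1
Op 4: best P0=- P1=NH3
Op 5: best P0=- P1=NH3
Op 6: best P0=- P1=NH1
Op 7: best P0=- P1=NH1
Op 8: best P0=- P1=-
Op 9: best P0=- P1=NH0
Op 10: best P0=NH2 P1=NH0

Answer: P0:NH2 P1:NH0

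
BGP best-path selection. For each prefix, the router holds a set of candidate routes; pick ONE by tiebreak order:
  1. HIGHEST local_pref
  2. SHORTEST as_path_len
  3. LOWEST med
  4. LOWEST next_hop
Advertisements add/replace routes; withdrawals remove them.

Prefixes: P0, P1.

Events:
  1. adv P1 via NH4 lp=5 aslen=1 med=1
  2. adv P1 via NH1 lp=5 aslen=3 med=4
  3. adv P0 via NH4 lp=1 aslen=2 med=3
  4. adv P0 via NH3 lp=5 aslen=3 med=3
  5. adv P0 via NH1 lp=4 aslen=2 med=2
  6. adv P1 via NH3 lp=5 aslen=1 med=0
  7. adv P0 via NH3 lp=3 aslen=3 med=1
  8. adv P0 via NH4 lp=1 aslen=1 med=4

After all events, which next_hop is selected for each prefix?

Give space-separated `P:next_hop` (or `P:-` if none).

Op 1: best P0=- P1=NH4
Op 2: best P0=- P1=NH4
Op 3: best P0=NH4 P1=NH4
Op 4: best P0=NH3 P1=NH4
Op 5: best P0=NH3 P1=NH4
Op 6: best P0=NH3 P1=NH3
Op 7: best P0=NH1 P1=NH3
Op 8: best P0=NH1 P1=NH3

Answer: P0:NH1 P1:NH3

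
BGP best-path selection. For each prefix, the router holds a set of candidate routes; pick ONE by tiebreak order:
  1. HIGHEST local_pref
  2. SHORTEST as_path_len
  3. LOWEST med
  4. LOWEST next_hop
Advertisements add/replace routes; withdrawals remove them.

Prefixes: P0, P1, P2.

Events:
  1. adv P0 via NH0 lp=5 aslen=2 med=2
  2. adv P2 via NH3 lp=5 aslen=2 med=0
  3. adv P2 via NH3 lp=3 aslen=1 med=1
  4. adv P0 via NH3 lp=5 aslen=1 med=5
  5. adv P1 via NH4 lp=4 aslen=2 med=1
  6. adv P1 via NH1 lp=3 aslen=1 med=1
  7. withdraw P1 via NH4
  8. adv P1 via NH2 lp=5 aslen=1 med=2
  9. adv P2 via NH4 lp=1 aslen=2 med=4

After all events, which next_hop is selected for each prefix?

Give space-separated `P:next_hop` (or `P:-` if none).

Op 1: best P0=NH0 P1=- P2=-
Op 2: best P0=NH0 P1=- P2=NH3
Op 3: best P0=NH0 P1=- P2=NH3
Op 4: best P0=NH3 P1=- P2=NH3
Op 5: best P0=NH3 P1=NH4 P2=NH3
Op 6: best P0=NH3 P1=NH4 P2=NH3
Op 7: best P0=NH3 P1=NH1 P2=NH3
Op 8: best P0=NH3 P1=NH2 P2=NH3
Op 9: best P0=NH3 P1=NH2 P2=NH3

Answer: P0:NH3 P1:NH2 P2:NH3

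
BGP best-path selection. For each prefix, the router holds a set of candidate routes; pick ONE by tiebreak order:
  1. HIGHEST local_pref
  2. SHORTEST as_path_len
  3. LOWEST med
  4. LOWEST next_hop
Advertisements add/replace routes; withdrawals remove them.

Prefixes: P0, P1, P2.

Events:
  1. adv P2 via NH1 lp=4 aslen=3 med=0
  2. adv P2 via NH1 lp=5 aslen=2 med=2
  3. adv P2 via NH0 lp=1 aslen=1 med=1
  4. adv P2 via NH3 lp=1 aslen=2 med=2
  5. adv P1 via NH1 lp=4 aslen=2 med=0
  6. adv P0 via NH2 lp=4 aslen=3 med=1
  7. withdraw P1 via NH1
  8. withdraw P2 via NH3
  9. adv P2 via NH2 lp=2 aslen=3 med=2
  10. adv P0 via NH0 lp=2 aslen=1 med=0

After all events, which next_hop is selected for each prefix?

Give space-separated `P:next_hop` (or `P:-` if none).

Op 1: best P0=- P1=- P2=NH1
Op 2: best P0=- P1=- P2=NH1
Op 3: best P0=- P1=- P2=NH1
Op 4: best P0=- P1=- P2=NH1
Op 5: best P0=- P1=NH1 P2=NH1
Op 6: best P0=NH2 P1=NH1 P2=NH1
Op 7: best P0=NH2 P1=- P2=NH1
Op 8: best P0=NH2 P1=- P2=NH1
Op 9: best P0=NH2 P1=- P2=NH1
Op 10: best P0=NH2 P1=- P2=NH1

Answer: P0:NH2 P1:- P2:NH1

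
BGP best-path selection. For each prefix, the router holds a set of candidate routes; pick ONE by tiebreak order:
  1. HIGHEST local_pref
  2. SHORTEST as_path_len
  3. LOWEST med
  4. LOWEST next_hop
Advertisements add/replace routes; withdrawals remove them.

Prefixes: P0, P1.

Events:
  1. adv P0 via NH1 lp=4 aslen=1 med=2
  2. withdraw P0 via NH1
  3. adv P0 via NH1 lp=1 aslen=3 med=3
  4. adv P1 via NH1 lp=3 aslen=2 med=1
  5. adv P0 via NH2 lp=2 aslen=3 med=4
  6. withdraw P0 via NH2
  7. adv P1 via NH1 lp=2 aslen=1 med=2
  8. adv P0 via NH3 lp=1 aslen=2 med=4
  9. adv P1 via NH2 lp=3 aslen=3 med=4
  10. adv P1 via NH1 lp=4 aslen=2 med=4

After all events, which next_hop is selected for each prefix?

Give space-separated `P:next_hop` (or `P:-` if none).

Op 1: best P0=NH1 P1=-
Op 2: best P0=- P1=-
Op 3: best P0=NH1 P1=-
Op 4: best P0=NH1 P1=NH1
Op 5: best P0=NH2 P1=NH1
Op 6: best P0=NH1 P1=NH1
Op 7: best P0=NH1 P1=NH1
Op 8: best P0=NH3 P1=NH1
Op 9: best P0=NH3 P1=NH2
Op 10: best P0=NH3 P1=NH1

Answer: P0:NH3 P1:NH1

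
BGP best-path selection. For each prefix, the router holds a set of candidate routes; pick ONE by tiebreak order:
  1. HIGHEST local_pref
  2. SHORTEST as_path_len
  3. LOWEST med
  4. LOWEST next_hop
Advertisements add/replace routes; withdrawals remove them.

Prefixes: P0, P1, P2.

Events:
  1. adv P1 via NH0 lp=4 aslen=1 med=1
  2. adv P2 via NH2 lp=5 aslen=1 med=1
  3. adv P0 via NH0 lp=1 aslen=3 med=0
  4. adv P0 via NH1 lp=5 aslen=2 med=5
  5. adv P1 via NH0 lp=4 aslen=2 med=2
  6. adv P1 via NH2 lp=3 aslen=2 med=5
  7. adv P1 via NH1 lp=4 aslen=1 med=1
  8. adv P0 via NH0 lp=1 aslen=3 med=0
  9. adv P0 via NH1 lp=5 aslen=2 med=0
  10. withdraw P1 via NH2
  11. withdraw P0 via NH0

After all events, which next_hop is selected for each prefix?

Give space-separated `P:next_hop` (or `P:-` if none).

Op 1: best P0=- P1=NH0 P2=-
Op 2: best P0=- P1=NH0 P2=NH2
Op 3: best P0=NH0 P1=NH0 P2=NH2
Op 4: best P0=NH1 P1=NH0 P2=NH2
Op 5: best P0=NH1 P1=NH0 P2=NH2
Op 6: best P0=NH1 P1=NH0 P2=NH2
Op 7: best P0=NH1 P1=NH1 P2=NH2
Op 8: best P0=NH1 P1=NH1 P2=NH2
Op 9: best P0=NH1 P1=NH1 P2=NH2
Op 10: best P0=NH1 P1=NH1 P2=NH2
Op 11: best P0=NH1 P1=NH1 P2=NH2

Answer: P0:NH1 P1:NH1 P2:NH2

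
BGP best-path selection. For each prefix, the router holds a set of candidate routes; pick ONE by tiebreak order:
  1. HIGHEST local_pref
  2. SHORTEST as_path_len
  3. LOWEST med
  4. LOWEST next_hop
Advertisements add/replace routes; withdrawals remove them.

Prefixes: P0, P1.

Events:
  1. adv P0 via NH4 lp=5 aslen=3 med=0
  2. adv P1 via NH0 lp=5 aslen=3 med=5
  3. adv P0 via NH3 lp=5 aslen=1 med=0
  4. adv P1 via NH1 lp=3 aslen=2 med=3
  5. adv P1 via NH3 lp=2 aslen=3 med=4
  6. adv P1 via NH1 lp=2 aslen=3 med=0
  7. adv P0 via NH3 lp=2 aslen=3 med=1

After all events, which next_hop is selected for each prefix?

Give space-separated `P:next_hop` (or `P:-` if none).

Op 1: best P0=NH4 P1=-
Op 2: best P0=NH4 P1=NH0
Op 3: best P0=NH3 P1=NH0
Op 4: best P0=NH3 P1=NH0
Op 5: best P0=NH3 P1=NH0
Op 6: best P0=NH3 P1=NH0
Op 7: best P0=NH4 P1=NH0

Answer: P0:NH4 P1:NH0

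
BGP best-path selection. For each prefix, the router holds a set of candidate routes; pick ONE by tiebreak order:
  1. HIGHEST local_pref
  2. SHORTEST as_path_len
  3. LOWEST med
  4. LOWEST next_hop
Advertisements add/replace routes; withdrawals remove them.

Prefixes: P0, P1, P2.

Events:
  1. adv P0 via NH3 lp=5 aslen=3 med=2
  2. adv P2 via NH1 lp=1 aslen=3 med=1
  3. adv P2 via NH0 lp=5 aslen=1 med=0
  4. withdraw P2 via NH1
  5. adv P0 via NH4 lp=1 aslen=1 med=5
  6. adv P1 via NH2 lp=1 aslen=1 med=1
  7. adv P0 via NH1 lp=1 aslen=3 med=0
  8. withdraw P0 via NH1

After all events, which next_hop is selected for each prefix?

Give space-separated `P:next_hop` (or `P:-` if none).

Op 1: best P0=NH3 P1=- P2=-
Op 2: best P0=NH3 P1=- P2=NH1
Op 3: best P0=NH3 P1=- P2=NH0
Op 4: best P0=NH3 P1=- P2=NH0
Op 5: best P0=NH3 P1=- P2=NH0
Op 6: best P0=NH3 P1=NH2 P2=NH0
Op 7: best P0=NH3 P1=NH2 P2=NH0
Op 8: best P0=NH3 P1=NH2 P2=NH0

Answer: P0:NH3 P1:NH2 P2:NH0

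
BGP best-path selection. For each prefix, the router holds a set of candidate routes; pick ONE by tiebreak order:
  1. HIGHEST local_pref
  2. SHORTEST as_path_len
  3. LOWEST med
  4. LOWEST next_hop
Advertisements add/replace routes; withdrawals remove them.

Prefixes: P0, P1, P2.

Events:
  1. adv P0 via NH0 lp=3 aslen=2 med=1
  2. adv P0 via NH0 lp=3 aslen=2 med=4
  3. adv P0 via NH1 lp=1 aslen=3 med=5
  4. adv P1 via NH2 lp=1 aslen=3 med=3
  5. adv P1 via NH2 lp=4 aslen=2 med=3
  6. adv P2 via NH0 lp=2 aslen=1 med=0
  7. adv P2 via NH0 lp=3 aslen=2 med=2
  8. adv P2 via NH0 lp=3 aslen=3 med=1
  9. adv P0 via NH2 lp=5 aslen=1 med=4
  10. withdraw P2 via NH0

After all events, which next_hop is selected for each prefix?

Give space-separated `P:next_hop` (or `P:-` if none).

Answer: P0:NH2 P1:NH2 P2:-

Derivation:
Op 1: best P0=NH0 P1=- P2=-
Op 2: best P0=NH0 P1=- P2=-
Op 3: best P0=NH0 P1=- P2=-
Op 4: best P0=NH0 P1=NH2 P2=-
Op 5: best P0=NH0 P1=NH2 P2=-
Op 6: best P0=NH0 P1=NH2 P2=NH0
Op 7: best P0=NH0 P1=NH2 P2=NH0
Op 8: best P0=NH0 P1=NH2 P2=NH0
Op 9: best P0=NH2 P1=NH2 P2=NH0
Op 10: best P0=NH2 P1=NH2 P2=-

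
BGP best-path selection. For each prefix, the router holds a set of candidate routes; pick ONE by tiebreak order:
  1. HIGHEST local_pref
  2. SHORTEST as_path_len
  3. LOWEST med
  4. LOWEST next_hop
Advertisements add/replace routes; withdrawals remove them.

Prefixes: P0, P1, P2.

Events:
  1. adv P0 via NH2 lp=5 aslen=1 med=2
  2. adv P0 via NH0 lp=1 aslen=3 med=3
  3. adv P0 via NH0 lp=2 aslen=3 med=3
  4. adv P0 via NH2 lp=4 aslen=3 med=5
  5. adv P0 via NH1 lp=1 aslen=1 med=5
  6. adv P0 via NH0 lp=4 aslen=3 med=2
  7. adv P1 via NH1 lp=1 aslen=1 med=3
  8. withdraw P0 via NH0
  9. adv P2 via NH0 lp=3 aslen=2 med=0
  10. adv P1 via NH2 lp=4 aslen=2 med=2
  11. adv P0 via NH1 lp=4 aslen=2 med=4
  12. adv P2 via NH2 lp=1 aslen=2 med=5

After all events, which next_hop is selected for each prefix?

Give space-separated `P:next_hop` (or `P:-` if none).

Answer: P0:NH1 P1:NH2 P2:NH0

Derivation:
Op 1: best P0=NH2 P1=- P2=-
Op 2: best P0=NH2 P1=- P2=-
Op 3: best P0=NH2 P1=- P2=-
Op 4: best P0=NH2 P1=- P2=-
Op 5: best P0=NH2 P1=- P2=-
Op 6: best P0=NH0 P1=- P2=-
Op 7: best P0=NH0 P1=NH1 P2=-
Op 8: best P0=NH2 P1=NH1 P2=-
Op 9: best P0=NH2 P1=NH1 P2=NH0
Op 10: best P0=NH2 P1=NH2 P2=NH0
Op 11: best P0=NH1 P1=NH2 P2=NH0
Op 12: best P0=NH1 P1=NH2 P2=NH0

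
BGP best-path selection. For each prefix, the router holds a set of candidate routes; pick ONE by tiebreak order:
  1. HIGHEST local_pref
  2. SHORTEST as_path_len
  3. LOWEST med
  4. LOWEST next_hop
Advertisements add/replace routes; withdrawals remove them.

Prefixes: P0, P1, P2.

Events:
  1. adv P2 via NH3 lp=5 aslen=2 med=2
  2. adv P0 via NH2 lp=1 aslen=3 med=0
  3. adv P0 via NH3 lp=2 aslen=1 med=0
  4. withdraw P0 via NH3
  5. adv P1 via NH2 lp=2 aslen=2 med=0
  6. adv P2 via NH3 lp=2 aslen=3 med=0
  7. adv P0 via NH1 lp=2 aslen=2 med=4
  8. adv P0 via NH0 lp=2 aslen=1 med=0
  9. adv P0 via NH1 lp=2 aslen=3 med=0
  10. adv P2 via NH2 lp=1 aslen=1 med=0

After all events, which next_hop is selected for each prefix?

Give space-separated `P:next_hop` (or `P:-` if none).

Answer: P0:NH0 P1:NH2 P2:NH3

Derivation:
Op 1: best P0=- P1=- P2=NH3
Op 2: best P0=NH2 P1=- P2=NH3
Op 3: best P0=NH3 P1=- P2=NH3
Op 4: best P0=NH2 P1=- P2=NH3
Op 5: best P0=NH2 P1=NH2 P2=NH3
Op 6: best P0=NH2 P1=NH2 P2=NH3
Op 7: best P0=NH1 P1=NH2 P2=NH3
Op 8: best P0=NH0 P1=NH2 P2=NH3
Op 9: best P0=NH0 P1=NH2 P2=NH3
Op 10: best P0=NH0 P1=NH2 P2=NH3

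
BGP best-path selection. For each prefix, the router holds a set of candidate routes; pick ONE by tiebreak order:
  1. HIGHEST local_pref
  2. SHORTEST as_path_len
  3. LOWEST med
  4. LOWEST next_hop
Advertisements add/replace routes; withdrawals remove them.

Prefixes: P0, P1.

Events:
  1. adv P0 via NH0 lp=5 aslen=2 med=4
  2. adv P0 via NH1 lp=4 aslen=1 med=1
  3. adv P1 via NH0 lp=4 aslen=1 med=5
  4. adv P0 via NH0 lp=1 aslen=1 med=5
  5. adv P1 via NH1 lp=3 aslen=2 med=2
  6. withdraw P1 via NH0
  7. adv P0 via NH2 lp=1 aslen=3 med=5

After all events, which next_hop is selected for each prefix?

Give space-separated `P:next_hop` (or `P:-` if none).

Answer: P0:NH1 P1:NH1

Derivation:
Op 1: best P0=NH0 P1=-
Op 2: best P0=NH0 P1=-
Op 3: best P0=NH0 P1=NH0
Op 4: best P0=NH1 P1=NH0
Op 5: best P0=NH1 P1=NH0
Op 6: best P0=NH1 P1=NH1
Op 7: best P0=NH1 P1=NH1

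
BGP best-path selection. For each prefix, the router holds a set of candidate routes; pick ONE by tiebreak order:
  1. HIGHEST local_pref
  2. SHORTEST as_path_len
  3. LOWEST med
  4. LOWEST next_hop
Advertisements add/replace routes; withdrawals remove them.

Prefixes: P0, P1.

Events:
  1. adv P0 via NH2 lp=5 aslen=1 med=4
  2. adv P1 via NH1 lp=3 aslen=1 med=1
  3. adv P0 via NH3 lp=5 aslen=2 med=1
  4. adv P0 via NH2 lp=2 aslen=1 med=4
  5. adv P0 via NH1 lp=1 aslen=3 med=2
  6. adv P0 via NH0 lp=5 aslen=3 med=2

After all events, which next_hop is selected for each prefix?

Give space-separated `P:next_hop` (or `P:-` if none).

Op 1: best P0=NH2 P1=-
Op 2: best P0=NH2 P1=NH1
Op 3: best P0=NH2 P1=NH1
Op 4: best P0=NH3 P1=NH1
Op 5: best P0=NH3 P1=NH1
Op 6: best P0=NH3 P1=NH1

Answer: P0:NH3 P1:NH1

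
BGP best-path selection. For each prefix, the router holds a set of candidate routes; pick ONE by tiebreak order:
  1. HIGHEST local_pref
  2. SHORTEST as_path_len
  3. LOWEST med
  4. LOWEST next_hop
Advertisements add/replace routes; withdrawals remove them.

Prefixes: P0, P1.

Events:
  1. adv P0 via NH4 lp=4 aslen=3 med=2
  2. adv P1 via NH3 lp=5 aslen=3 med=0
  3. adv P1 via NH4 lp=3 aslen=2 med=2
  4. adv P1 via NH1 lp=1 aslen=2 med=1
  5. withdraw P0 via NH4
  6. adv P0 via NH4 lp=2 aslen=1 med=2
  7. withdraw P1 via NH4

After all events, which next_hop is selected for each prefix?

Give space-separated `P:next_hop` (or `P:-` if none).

Op 1: best P0=NH4 P1=-
Op 2: best P0=NH4 P1=NH3
Op 3: best P0=NH4 P1=NH3
Op 4: best P0=NH4 P1=NH3
Op 5: best P0=- P1=NH3
Op 6: best P0=NH4 P1=NH3
Op 7: best P0=NH4 P1=NH3

Answer: P0:NH4 P1:NH3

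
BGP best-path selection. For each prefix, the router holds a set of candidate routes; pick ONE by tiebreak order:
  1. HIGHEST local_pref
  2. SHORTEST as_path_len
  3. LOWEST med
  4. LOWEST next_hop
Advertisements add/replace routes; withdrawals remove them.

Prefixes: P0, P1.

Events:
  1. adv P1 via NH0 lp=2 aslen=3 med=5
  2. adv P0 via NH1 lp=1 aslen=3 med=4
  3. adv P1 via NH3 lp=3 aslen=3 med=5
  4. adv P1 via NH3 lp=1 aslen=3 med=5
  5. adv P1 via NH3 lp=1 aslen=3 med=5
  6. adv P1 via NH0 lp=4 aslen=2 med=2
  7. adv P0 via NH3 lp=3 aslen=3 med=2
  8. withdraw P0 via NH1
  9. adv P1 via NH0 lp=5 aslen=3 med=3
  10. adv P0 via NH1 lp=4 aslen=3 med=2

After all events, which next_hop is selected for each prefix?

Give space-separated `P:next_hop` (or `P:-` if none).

Answer: P0:NH1 P1:NH0

Derivation:
Op 1: best P0=- P1=NH0
Op 2: best P0=NH1 P1=NH0
Op 3: best P0=NH1 P1=NH3
Op 4: best P0=NH1 P1=NH0
Op 5: best P0=NH1 P1=NH0
Op 6: best P0=NH1 P1=NH0
Op 7: best P0=NH3 P1=NH0
Op 8: best P0=NH3 P1=NH0
Op 9: best P0=NH3 P1=NH0
Op 10: best P0=NH1 P1=NH0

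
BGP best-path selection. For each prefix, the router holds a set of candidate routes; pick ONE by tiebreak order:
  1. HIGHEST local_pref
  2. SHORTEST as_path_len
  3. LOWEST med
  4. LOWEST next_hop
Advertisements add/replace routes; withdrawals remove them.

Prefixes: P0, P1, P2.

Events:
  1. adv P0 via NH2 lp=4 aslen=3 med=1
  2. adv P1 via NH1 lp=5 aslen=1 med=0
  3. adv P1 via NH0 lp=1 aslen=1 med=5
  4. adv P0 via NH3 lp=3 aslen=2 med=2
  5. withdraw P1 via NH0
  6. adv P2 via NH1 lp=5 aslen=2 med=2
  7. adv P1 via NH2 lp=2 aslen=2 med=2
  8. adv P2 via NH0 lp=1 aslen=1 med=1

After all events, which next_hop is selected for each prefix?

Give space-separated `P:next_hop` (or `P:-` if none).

Answer: P0:NH2 P1:NH1 P2:NH1

Derivation:
Op 1: best P0=NH2 P1=- P2=-
Op 2: best P0=NH2 P1=NH1 P2=-
Op 3: best P0=NH2 P1=NH1 P2=-
Op 4: best P0=NH2 P1=NH1 P2=-
Op 5: best P0=NH2 P1=NH1 P2=-
Op 6: best P0=NH2 P1=NH1 P2=NH1
Op 7: best P0=NH2 P1=NH1 P2=NH1
Op 8: best P0=NH2 P1=NH1 P2=NH1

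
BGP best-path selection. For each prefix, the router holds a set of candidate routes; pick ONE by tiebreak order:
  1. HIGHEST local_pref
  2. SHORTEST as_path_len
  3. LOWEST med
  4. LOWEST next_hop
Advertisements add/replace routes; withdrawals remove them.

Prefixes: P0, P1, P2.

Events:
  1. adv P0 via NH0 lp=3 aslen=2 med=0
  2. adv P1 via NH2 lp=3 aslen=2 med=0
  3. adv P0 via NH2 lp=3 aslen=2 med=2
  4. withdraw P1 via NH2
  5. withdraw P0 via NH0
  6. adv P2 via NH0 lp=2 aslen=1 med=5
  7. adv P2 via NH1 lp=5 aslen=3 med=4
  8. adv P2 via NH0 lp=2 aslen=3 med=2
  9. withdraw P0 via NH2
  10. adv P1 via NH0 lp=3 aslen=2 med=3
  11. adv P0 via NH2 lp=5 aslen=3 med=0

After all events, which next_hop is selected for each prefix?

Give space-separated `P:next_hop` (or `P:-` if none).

Op 1: best P0=NH0 P1=- P2=-
Op 2: best P0=NH0 P1=NH2 P2=-
Op 3: best P0=NH0 P1=NH2 P2=-
Op 4: best P0=NH0 P1=- P2=-
Op 5: best P0=NH2 P1=- P2=-
Op 6: best P0=NH2 P1=- P2=NH0
Op 7: best P0=NH2 P1=- P2=NH1
Op 8: best P0=NH2 P1=- P2=NH1
Op 9: best P0=- P1=- P2=NH1
Op 10: best P0=- P1=NH0 P2=NH1
Op 11: best P0=NH2 P1=NH0 P2=NH1

Answer: P0:NH2 P1:NH0 P2:NH1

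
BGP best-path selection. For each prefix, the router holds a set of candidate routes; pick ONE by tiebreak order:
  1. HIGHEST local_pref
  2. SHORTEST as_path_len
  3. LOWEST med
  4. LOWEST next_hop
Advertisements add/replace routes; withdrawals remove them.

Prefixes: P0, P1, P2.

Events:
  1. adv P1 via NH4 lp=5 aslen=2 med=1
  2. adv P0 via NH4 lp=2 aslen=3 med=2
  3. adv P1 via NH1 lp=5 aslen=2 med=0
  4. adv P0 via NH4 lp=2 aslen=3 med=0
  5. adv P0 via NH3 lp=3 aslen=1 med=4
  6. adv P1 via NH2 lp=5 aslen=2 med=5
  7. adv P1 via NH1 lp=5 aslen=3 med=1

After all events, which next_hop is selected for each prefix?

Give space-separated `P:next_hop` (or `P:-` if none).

Op 1: best P0=- P1=NH4 P2=-
Op 2: best P0=NH4 P1=NH4 P2=-
Op 3: best P0=NH4 P1=NH1 P2=-
Op 4: best P0=NH4 P1=NH1 P2=-
Op 5: best P0=NH3 P1=NH1 P2=-
Op 6: best P0=NH3 P1=NH1 P2=-
Op 7: best P0=NH3 P1=NH4 P2=-

Answer: P0:NH3 P1:NH4 P2:-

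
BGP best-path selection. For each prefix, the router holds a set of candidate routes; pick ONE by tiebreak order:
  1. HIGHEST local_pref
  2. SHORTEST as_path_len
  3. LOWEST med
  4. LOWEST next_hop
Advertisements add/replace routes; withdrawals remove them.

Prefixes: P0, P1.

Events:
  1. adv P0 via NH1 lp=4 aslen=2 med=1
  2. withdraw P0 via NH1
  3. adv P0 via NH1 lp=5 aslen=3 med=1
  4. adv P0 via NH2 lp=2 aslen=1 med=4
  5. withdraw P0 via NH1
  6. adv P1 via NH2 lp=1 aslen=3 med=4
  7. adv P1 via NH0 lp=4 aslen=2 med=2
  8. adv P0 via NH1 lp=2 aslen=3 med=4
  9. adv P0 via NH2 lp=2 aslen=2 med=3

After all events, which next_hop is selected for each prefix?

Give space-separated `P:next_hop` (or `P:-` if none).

Answer: P0:NH2 P1:NH0

Derivation:
Op 1: best P0=NH1 P1=-
Op 2: best P0=- P1=-
Op 3: best P0=NH1 P1=-
Op 4: best P0=NH1 P1=-
Op 5: best P0=NH2 P1=-
Op 6: best P0=NH2 P1=NH2
Op 7: best P0=NH2 P1=NH0
Op 8: best P0=NH2 P1=NH0
Op 9: best P0=NH2 P1=NH0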